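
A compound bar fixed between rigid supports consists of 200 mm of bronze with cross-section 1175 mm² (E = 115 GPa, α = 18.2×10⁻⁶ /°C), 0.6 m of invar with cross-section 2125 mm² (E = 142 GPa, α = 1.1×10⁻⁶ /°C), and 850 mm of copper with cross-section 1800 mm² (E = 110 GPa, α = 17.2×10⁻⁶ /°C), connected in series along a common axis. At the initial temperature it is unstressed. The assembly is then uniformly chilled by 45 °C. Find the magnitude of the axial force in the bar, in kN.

P ≈ 110 kN (tensile)

Free thermal contraction of the whole bar: Σ αᵢΔT Lᵢ = 18.2×10⁻⁶×45×200 + 1.1×10⁻⁶×45×600 + 17.2×10⁻⁶×45×850 = 0.8514 mm.
Since the ends are fixed, an axial force P builds up, equal in every segment, with P · Σ Lᵢ/(AᵢEᵢ) = δ_free.
The series flexibility is Σ Lᵢ/(AᵢEᵢ) = 200/(1175×115×10³) + 600/(2125×142×10³) + 850/(1800×110×10³) = 7.761×10⁻⁶ mm/N.
So P = 0.8514 / 7.761×10⁻⁶ = 109.7 kN, tensile.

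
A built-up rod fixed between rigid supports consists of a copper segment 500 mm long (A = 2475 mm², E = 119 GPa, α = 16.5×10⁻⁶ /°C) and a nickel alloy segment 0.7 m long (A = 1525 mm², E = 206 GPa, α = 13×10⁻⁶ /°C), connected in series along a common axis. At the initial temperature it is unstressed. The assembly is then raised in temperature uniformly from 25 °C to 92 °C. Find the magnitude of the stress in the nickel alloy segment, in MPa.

With the walls removed the bar would change length by δ_free = Σ αᵢΔT Lᵢ = 16.5×10⁻⁶×67×500 + 13×10⁻⁶×67×700 = 1.162 mm.
The rigid supports impose zero overall length change; the single axial force P common to all segments must satisfy P Σ Lᵢ/(AᵢEᵢ) = δ_free.
Σ Lᵢ/(AᵢEᵢ) = 500/(2475×119×10³) + 700/(1525×206×10³) = 3.926×10⁻⁶ mm/N.
So P = 1.162 / 3.926×10⁻⁶ = 296.1 kN, compressive.
σ_{nickel alloy} = P / A = 296100 / 1525 = 194.2 MPa.

σ ≈ 194 MPa (compressive)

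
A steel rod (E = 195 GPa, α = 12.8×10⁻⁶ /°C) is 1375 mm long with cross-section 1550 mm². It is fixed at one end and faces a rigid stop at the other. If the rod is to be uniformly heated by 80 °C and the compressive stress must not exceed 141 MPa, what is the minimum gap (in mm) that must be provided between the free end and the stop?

Free expansion if unrestrained: δ_free = αΔT L = 12.8×10⁻⁶ × 80 × 1375 = 1.408 mm.
A stress of 141 MPa corresponds to the wall pushing the rod back by σL/E = 141×1375/(195×10³) = 0.9942 mm.
So the gap has to take up the difference, g_min = δ_free − σL/E = 1.408 − 0.9942 = 0.4138 mm.

g ≈ 0.414 mm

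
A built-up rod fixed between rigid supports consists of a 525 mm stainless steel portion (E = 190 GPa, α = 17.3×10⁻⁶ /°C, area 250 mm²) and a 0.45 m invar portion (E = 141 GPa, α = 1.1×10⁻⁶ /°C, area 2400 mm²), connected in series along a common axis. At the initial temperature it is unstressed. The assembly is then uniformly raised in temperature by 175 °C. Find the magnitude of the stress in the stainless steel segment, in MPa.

σ ≈ 541 MPa (compressive)

If the supports were absent, the total length change would be Σ αᵢΔT Lᵢ = 17.3×10⁻⁶×175×525 + 1.1×10⁻⁶×175×450 = 1.676 mm.
Since the ends are fixed, an axial force P builds up, equal in every segment, with P · Σ Lᵢ/(AᵢEᵢ) = δ_free.
The series flexibility is Σ Lᵢ/(AᵢEᵢ) = 525/(250×190×10³) + 450/(2400×141×10³) = 1.238×10⁻⁵ mm/N.
So P = 1.676 / 1.238×10⁻⁵ = 135.4 kN, compressive.
σ_{stainless steel} = P / A = 135400 / 250 = 541.4 MPa.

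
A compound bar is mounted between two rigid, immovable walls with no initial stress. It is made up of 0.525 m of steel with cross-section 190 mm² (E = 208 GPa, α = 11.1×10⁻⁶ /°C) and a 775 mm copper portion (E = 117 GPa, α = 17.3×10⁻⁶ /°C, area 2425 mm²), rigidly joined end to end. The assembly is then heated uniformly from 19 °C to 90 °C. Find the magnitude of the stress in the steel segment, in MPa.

If the supports were absent, the total length change would be Σ αᵢΔT Lᵢ = 11.1×10⁻⁶×71×525 + 17.3×10⁻⁶×71×775 = 1.366 mm.
The walls prevent any net length change, so an axial force P (same in every segment) develops. Compatibility: P · Σ Lᵢ/(AᵢEᵢ) = δ_free.
The series flexibility is Σ Lᵢ/(AᵢEᵢ) = 525/(190×208×10³) + 775/(2425×117×10³) = 1.602×10⁻⁵ mm/N.
P = 1.366 / 1.602×10⁻⁵ = 85270 N = 85.27 kN, compressive.
σ_{steel} = P / A = 85270 / 190 = 448.8 MPa.

σ ≈ 449 MPa (compressive)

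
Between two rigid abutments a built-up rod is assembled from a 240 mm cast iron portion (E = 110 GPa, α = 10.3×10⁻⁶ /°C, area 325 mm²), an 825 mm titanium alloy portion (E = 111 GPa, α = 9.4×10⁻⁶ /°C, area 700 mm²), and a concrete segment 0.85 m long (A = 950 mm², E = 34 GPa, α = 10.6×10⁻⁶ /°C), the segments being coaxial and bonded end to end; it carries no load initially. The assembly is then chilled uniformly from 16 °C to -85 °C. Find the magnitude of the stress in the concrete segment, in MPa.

σ ≈ 46.9 MPa (tensile)

If the supports were absent, the total length change would be Σ αᵢΔT Lᵢ = 10.3×10⁻⁶×101×240 + 9.4×10⁻⁶×101×825 + 10.6×10⁻⁶×101×850 = 1.943 mm.
The rigid supports impose zero overall length change; the single axial force P common to all segments must satisfy P Σ Lᵢ/(AᵢEᵢ) = δ_free.
Σ Lᵢ/(AᵢEᵢ) = 240/(325×110×10³) + 825/(700×111×10³) + 850/(950×34×10³) = 4.365×10⁻⁵ mm/N.
So P = 1.943 / 4.365×10⁻⁵ = 44.51 kN, tensile.
σ_{concrete} = P / A = 44510 / 950 = 46.86 MPa.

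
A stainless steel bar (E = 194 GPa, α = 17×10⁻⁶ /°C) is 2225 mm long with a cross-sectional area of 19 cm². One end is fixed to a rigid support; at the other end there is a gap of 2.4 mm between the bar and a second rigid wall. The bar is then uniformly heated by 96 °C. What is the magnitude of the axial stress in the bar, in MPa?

σ ≈ 107 MPa (compressive)

Free thermal elongation = αΔT L = 17×10⁻⁶ × 96 × 2225 = 3.631 mm.
The gap closes (δ_free > 2.4 mm) and the wall then resists a further 3.631 − 2.4 = 1.231 mm of expansion.
That suppressed elongation corresponds to σ = E·Δ/L = 194×10³ × 1.231/2225 = 107.3 MPa.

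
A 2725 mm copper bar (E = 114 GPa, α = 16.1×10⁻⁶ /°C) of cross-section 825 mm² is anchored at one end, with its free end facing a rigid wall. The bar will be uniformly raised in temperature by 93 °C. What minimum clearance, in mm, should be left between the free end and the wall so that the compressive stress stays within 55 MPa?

Free expansion if unrestrained: δ_free = αΔT L = 16.1×10⁻⁶ × 93 × 2725 = 4.08 mm.
At the allowable stress the elastic shortening the wall may impose is σL/E = 55 × 2725 / (114×10³) = 1.315 mm.
The gap must absorb the remainder: g_min = 4.08 − 1.315 = 2.765 mm.

g ≈ 2.77 mm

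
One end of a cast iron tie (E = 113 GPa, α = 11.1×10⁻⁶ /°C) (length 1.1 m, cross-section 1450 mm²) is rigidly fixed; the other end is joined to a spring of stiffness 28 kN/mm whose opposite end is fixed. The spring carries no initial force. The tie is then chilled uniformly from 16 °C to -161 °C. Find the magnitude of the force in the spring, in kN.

Free thermal contraction: δ_free = αΔT L = 11.1×10⁻⁶ × 177 × 1100 = 2.161 mm.
With a force P in the spring, the elastic change of the tie is PL/(AE) and that of the spring is P/k; compatibility requires their sum to equal δ_free.
P [ L/(AE) + 1/k ] = δ_free → P [ 1100/(1450×113×10³) + 1/(28×10³) ] = 2.161.
P = 2.161 / 4.243×10⁻⁵ = 50940 N.

P ≈ 50.9 kN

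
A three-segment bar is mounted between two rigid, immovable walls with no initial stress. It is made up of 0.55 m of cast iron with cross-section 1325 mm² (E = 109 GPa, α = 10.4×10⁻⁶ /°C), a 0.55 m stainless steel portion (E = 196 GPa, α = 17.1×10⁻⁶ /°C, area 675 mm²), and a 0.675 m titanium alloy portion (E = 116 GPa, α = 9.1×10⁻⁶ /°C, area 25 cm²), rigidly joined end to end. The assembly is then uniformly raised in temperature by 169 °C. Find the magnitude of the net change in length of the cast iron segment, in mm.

With the walls removed the bar would change length by δ_free = Σ αᵢΔT Lᵢ = 10.4×10⁻⁶×169×550 + 17.1×10⁻⁶×169×550 + 9.1×10⁻⁶×169×675 = 3.594 mm.
The walls prevent any net length change, so an axial force P (same in every segment) develops. Compatibility: P · Σ Lᵢ/(AᵢEᵢ) = δ_free.
Σ Lᵢ/(AᵢEᵢ) = 550/(1325×109×10³) + 550/(675×196×10³) + 675/(2500×116×10³) = 1.029×10⁻⁵ mm/N.
Hence P = δ_free / Σ(L/AE) = 3.594/1.029×10⁻⁵ = 349.2 kN (compressive).
For the cast iron segment, free thermal change = 10.4×10⁻⁶×169×550 = 0.9667 mm and elastic change from P = 349200×550/(1325×109×10³) = 1.33 mm; these oppose, so the net change is 0.363 mm (segment shortens).

|ΔL| ≈ 0.363 mm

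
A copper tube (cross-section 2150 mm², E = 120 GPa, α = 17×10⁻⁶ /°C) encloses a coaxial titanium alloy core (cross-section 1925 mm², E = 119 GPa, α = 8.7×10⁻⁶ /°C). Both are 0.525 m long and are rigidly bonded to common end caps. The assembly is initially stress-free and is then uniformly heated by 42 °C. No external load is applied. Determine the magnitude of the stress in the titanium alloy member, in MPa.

σ ≈ 22 MPa (tensile)

The copper has the larger α, so on heating it would change length more than the titanium alloy if both were free. The rigid plates force a common final length, so the copper is put into compression and the titanium alloy into tension, with equal and opposite forces P (no external load).
Compatibility of the two members (thermal + elastic change equal): (α₁ − α₂)ΔT = P·[1/(A₁E₁) + 1/(A₂E₂)].
|α₁ − α₂|·ΔT = 8.3×10⁻⁶ × 42 = 0.0003486.
1/(A₁E₁) + 1/(A₂E₂) = 1/(2150×120×10³) + 1/(1925×119×10³) = 8.241×10⁻⁹ N⁻¹.
So P = 0.0003486 / 8.241×10⁻⁹ = 42.3 kN.
σ_{titanium alloy} = P/A₂ = 42300/1925 = 21.97 MPa, tensile.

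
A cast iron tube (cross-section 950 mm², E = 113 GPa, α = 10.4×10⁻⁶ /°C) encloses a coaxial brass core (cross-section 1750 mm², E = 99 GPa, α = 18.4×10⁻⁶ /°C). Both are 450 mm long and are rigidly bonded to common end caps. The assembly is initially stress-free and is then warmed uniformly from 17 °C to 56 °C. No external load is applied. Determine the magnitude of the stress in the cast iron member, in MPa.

Both members must finish at the same length. With the larger α, the brass tends to over-expand; the plates restrain it, putting the brass in compression and the cast iron in tension. With no external load the two internal forces are equal and opposite, magnitude P.
Setting the final lengths equal and cancelling L: (α₁ − α₂)ΔT = P/(A₁E₁) + P/(A₂E₂).
|α₁ − α₂|·ΔT = 8×10⁻⁶ × 39 = 0.000312.
1/(A₁E₁) + 1/(A₂E₂) = 1/(950×113×10³) + 1/(1750×99×10³) = 1.509×10⁻⁸ N⁻¹.
So P = 0.000312 / 1.509×10⁻⁸ = 20.68 kN.
σ_{cast iron} = P/A₁ = 20680/950 = 21.77 MPa, tensile.

σ ≈ 21.8 MPa (tensile)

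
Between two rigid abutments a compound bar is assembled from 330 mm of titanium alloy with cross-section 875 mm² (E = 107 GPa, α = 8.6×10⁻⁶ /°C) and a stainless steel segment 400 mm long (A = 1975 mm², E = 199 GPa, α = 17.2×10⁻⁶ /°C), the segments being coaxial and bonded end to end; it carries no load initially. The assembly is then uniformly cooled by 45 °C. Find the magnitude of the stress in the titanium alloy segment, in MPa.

If the supports were absent, the total length change would be Σ αᵢΔT Lᵢ = 8.6×10⁻⁶×45×330 + 17.2×10⁻⁶×45×400 = 0.4373 mm.
The rigid supports impose zero overall length change; the single axial force P common to all segments must satisfy P Σ Lᵢ/(AᵢEᵢ) = δ_free.
Σ Lᵢ/(AᵢEᵢ) = 330/(875×107×10³) + 400/(1975×199×10³) = 4.542×10⁻⁶ mm/N.
So P = 0.4373 / 4.542×10⁻⁶ = 96.27 kN, tensile.
σ_{titanium alloy} = P / A = 96270 / 875 = 110 MPa.

σ ≈ 110 MPa (tensile)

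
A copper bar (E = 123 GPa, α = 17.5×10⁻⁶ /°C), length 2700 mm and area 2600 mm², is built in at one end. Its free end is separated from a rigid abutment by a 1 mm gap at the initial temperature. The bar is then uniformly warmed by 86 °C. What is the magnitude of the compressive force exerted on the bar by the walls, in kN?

If the wall were absent the bar would grow by αΔT L = 17.5×10⁻⁶ × 86 × 2700 = 4.063 mm.
After closing the 1 mm clearance, 4.063 − 1 = 3.063 mm of expansion remains to be suppressed by the wall.
So σ = E(δ_free − g)/L = 123×10³ × 3.063/2700 = 139.6 MPa.
P = σA = 139.6 × 2600 = 362.9 kN.

P ≈ 363 kN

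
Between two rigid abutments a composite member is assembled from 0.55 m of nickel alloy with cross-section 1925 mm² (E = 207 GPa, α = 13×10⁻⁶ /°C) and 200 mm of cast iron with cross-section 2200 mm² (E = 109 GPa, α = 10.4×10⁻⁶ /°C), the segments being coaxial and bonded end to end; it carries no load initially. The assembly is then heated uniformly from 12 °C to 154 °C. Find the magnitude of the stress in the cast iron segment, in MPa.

σ ≈ 269 MPa (compressive)

Free thermal expansion of the whole bar: Σ αᵢΔT Lᵢ = 13×10⁻⁶×142×550 + 10.4×10⁻⁶×142×200 = 1.311 mm.
Since the ends are fixed, an axial force P builds up, equal in every segment, with P · Σ Lᵢ/(AᵢEᵢ) = δ_free.
Σ Lᵢ/(AᵢEᵢ) = 550/(1925×207×10³) + 200/(2200×109×10³) = 2.214×10⁻⁶ mm/N.
So P = 1.311 / 2.214×10⁻⁶ = 591.9 kN, compressive.
σ_{cast iron} = P / A = 591900 / 2200 = 269 MPa.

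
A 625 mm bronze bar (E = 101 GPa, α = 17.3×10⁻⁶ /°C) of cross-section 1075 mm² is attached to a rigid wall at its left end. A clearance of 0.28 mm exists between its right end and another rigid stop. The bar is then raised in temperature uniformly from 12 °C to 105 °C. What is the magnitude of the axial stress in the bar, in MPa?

σ ≈ 117 MPa (compressive)

If the wall were absent the bar would grow by αΔT L = 17.3×10⁻⁶ × 93 × 625 = 1.006 mm.
The gap closes (δ_free > 0.28 mm) and the wall then resists a further 1.006 − 0.28 = 0.7256 mm of expansion.
Compatibility: PL/(AE) = 0.7256 mm, so σ = P/A = E × (0.7256/625) = 117.3 MPa.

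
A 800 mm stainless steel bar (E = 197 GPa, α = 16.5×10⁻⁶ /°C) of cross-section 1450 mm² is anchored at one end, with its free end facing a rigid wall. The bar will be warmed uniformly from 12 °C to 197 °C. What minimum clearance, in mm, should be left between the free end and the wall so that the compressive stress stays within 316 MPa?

g ≈ 1.16 mm

With no wall the bar would lengthen by αΔT L = 16.5×10⁻⁶ × 185 × 800 = 2.442 mm.
At the allowable stress the elastic shortening the wall may impose is σL/E = 316 × 800 / (197×10³) = 1.283 mm.
So the gap has to take up the difference, g_min = δ_free − σL/E = 2.442 − 1.283 = 1.159 mm.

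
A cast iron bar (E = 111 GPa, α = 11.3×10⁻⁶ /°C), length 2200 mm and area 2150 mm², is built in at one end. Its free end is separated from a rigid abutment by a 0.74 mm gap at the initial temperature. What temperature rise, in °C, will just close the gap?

ΔT ≈ 29.8 °C

Contact occurs when the free expansion equals the gap: αΔT L = 0.74 mm.
So ΔT = g/(αL) = 0.74/(11.3×10⁻⁶ × 2200) = 29.77 °C.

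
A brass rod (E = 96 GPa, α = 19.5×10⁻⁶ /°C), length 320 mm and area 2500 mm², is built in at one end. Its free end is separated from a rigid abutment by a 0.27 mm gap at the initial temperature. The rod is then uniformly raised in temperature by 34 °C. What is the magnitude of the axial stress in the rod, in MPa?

σ ≈ 0 MPa

If the wall were absent the rod would grow by αΔT L = 19.5×10⁻⁶ × 34 × 320 = 0.2122 mm.
Since δ_free = 0.212 mm is less than the 0.27 mm gap, the rod never touches the wall. No axial force develops.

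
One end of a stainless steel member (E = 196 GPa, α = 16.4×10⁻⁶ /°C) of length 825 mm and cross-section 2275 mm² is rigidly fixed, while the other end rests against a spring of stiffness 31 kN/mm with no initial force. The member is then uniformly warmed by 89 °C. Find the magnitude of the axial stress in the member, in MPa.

If the spring were absent the member would lengthen by αΔT L = 16.4×10⁻⁶ × 89 × 825 = 1.204 mm.
With a force P in the spring, the elastic change of the member is PL/(AE) and that of the spring is P/k; compatibility requires their sum to equal δ_free.
P [ L/(AE) + 1/k ] = δ_free → P [ 825/(2275×196×10³) + 1/(31×10³) ] = 1.204.
P = 1.204 / 3.411×10⁻⁵ = 35300 N.
σ = P/A = 35300/2275 = 15.52 MPa.

σ ≈ 15.5 MPa (compressive)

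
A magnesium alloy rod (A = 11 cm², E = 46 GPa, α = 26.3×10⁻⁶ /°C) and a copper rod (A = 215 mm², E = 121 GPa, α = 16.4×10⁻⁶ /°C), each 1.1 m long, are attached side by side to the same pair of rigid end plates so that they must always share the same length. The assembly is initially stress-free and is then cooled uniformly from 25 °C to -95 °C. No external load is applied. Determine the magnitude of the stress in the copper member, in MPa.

The magnesium alloy has the larger α, so on cooling it would change length more than the copper if both were free. The rigid plates force a common final length, so the magnesium alloy is put into tension and the copper into compression, with equal and opposite forces P (no external load).
Compatibility of the two members (thermal + elastic change equal): (α₁ − α₂)ΔT = P·[1/(A₁E₁) + 1/(A₂E₂)].
|α₁ − α₂|·ΔT = 9.9×10⁻⁶ × 120 = 0.001188.
1/(A₁E₁) + 1/(A₂E₂) = 1/(1100×46×10³) + 1/(215×121×10³) = 5.82×10⁻⁸ N⁻¹.
So P = 0.001188 / 5.82×10⁻⁸ = 20.41 kN.
σ_{copper} = P/A₂ = 20410/215 = 94.94 MPa, compressive.

σ ≈ 94.9 MPa (compressive)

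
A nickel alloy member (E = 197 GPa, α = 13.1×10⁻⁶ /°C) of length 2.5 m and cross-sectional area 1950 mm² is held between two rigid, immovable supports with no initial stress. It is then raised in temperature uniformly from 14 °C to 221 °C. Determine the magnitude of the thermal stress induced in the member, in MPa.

σ ≈ 534 MPa (compressive)

The supports are rigid, so the total axial strain is zero. The restrained thermal strain is ε = αΔT = 13.1×10⁻⁶ × 207 = 2711.7×10⁻⁶.
The stress required to suppress this strain is σ = Eε = 197×10³ × 2711.7×10⁻⁶ = 534.2 MPa, compressive since the member is trying to expand.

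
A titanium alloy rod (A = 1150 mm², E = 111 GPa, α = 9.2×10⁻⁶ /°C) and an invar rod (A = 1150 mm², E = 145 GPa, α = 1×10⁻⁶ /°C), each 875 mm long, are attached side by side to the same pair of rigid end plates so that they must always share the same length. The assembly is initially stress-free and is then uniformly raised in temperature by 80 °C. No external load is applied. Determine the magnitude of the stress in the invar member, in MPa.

Both members must finish at the same length. With the larger α, the titanium alloy tends to over-expand; the plates restrain it, putting the titanium alloy in compression and the invar in tension. With no external load the two internal forces are equal and opposite, magnitude P.
Setting the final lengths equal and cancelling L: (α₁ − α₂)ΔT = P/(A₁E₁) + P/(A₂E₂).
|α₁ − α₂|·ΔT = 8.2×10⁻⁶ × 80 = 0.000656.
1/(A₁E₁) + 1/(A₂E₂) = 1/(1150×111×10³) + 1/(1150×145×10³) = 1.383×10⁻⁸ N⁻¹.
So P = 0.000656 / 1.383×10⁻⁸ = 47.43 kN.
σ_{invar} = P/A₂ = 47430/1150 = 41.24 MPa, tensile.

σ ≈ 41.2 MPa (tensile)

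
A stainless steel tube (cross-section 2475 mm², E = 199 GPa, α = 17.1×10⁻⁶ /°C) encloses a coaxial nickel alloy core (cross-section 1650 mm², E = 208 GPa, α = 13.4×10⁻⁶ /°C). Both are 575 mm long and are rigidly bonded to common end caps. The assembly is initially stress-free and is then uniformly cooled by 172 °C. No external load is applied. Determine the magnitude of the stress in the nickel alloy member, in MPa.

The stainless steel has the larger α, so on cooling it would change length more than the nickel alloy if both were free. The rigid plates force a common final length, so the stainless steel is put into tension and the nickel alloy into compression, with equal and opposite forces P (no external load).
Compatibility of the two members (thermal + elastic change equal): (α₁ − α₂)ΔT = P·[1/(A₁E₁) + 1/(A₂E₂)].
|α₁ − α₂|·ΔT = 3.7×10⁻⁶ × 172 = 0.0006364.
1/(A₁E₁) + 1/(A₂E₂) = 1/(2475×199×10³) + 1/(1650×208×10³) = 4.944×10⁻⁹ N⁻¹.
P = 0.0006364 / 4.944×10⁻⁹ = 128700 N = 128.7 kN.
σ_{nickel alloy} = P/A₂ = 128700/1650 = 78.01 MPa, compressive.

σ ≈ 78 MPa (compressive)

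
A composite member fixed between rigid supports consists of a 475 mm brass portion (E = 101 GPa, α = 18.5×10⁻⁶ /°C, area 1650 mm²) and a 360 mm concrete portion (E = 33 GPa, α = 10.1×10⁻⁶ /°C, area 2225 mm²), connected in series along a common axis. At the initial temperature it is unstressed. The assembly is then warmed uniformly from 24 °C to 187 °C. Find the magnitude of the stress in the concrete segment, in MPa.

With the walls removed the bar would change length by δ_free = Σ αᵢΔT Lᵢ = 18.5×10⁻⁶×163×475 + 10.1×10⁻⁶×163×360 = 2.025 mm.
The walls prevent any net length change, so an axial force P (same in every segment) develops. Compatibility: P · Σ Lᵢ/(AᵢEᵢ) = δ_free.
The series flexibility is Σ Lᵢ/(AᵢEᵢ) = 475/(1650×101×10³) + 360/(2225×33×10³) = 7.753×10⁻⁶ mm/N.
P = 2.025 / 7.753×10⁻⁶ = 261200 N = 261.2 kN, compressive.
σ_{concrete} = P / A = 261200 / 2225 = 117.4 MPa.

σ ≈ 117 MPa (compressive)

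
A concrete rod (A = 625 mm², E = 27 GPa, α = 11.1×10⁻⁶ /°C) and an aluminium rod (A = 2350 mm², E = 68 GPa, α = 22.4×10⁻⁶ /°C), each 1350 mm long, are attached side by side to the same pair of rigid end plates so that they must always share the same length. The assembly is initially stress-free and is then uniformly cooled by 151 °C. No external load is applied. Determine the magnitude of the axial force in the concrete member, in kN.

The aluminium has the larger α, so on cooling it would change length more than the concrete if both were free. The rigid plates force a common final length, so the aluminium is put into tension and the concrete into compression, with equal and opposite forces P (no external load).
Setting the final lengths equal and cancelling L: (α₁ − α₂)ΔT = P/(A₁E₁) + P/(A₂E₂).
|α₁ − α₂|·ΔT = 11.3×10⁻⁶ × 151 = 0.001706.
1/(A₁E₁) + 1/(A₂E₂) = 1/(625×27×10³) + 1/(2350×68×10³) = 6.552×10⁻⁸ N⁻¹.
So P = 0.001706 / 6.552×10⁻⁸ = 26.04 kN.

P ≈ 26 kN (compressive in the concrete)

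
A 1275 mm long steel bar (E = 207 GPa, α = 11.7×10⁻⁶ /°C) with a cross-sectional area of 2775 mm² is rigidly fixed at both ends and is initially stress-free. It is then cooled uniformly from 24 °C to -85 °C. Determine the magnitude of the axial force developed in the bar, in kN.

P ≈ 733 kN (tensile)

Full restraint means ε = 0, so the stress is σ = EαΔT = 207×10³ × 11.7×10⁻⁶ × 109 = 264 MPa.
Axial force P = σA = 264 × 2775 = 732600 N = 732.6 kN, tensile.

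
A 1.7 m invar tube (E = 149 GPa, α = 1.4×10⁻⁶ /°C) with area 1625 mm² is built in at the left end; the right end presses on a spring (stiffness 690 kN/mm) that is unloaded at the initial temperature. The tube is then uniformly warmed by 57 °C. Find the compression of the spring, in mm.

If the spring were absent the tube would lengthen by αΔT L = 1.4×10⁻⁶ × 57 × 1700 = 0.1357 mm.
Let P be the compressive force at the spring. The tube shortens elastically by PL/(AE) and the spring compresses by P/k; together these equal δ_free.
So P = δ_free / [L/(AE) + 1/k] = 0.1357 / [ 1700/(1625×149×10³) + 1/(690×10³) ].
P = 0.1357 / 8.47×10⁻⁶ = 16020 N.
Spring compression = P/k = 16020/(690×10³) = 0.02321 mm.

δ ≈ 0.0232 mm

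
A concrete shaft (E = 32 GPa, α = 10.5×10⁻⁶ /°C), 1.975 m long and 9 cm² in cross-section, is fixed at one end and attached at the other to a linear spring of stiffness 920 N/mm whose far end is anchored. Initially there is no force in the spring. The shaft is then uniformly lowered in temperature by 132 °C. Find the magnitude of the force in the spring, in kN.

P ≈ 2.37 kN

Free thermal contraction: δ_free = αΔT L = 10.5×10⁻⁶ × 132 × 1975 = 2.737 mm.
Let P be the tensile force in the spring. The shaft extends elastically by PL/(AE) and the spring stretches by P/k; together these equal δ_free.
P [ L/(AE) + 1/k ] = δ_free → P [ 1975/(900×32×10³) + 1/(920) ] = 2.737.
P = 2.737 / 0.001156 = 2369 N.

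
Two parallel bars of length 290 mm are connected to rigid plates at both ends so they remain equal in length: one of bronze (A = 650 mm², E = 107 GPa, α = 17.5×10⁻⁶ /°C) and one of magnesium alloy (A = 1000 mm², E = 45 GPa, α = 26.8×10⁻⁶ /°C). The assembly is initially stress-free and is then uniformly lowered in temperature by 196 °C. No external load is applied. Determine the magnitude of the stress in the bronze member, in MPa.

σ ≈ 76.6 MPa (compressive)

Equilibrium of a rigid end plate with no external load gives equal and opposite internal forces ±P in the two members. Since α_{magnesium alloy} > α_{bronze}, cooling drives the magnesium alloy into tension and the bronze into compression.
Compatibility of the two members (thermal + elastic change equal): (α₁ − α₂)ΔT = P·[1/(A₁E₁) + 1/(A₂E₂)].
|α₁ − α₂|·ΔT = 9.3×10⁻⁶ × 196 = 0.001823.
1/(A₁E₁) + 1/(A₂E₂) = 1/(650×107×10³) + 1/(1000×45×10³) = 3.66×10⁻⁸ N⁻¹.
P = 0.001823 / 3.66×10⁻⁸ = 49800 N = 49.8 kN.
σ_{bronze} = P/A₁ = 49800/650 = 76.62 MPa, compressive.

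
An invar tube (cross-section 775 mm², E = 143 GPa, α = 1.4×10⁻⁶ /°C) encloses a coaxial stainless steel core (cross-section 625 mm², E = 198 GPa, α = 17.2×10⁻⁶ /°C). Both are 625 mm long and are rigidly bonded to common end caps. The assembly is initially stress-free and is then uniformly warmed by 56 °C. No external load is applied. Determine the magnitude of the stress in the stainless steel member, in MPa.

σ ≈ 82.8 MPa (compressive)

Equilibrium of a rigid end plate with no external load gives equal and opposite internal forces ±P in the two members. Since α_{stainless steel} > α_{invar}, heating drives the stainless steel into compression and the invar into tension.
Setting the final lengths equal and cancelling L: (α₁ − α₂)ΔT = P/(A₁E₁) + P/(A₂E₂).
|α₁ − α₂|·ΔT = 15.8×10⁻⁶ × 56 = 0.0008848.
1/(A₁E₁) + 1/(A₂E₂) = 1/(775×143×10³) + 1/(625×198×10³) = 1.71×10⁻⁸ N⁻¹.
So P = 0.0008848 / 1.71×10⁻⁸ = 51.73 kN.
σ_{stainless steel} = P/A₂ = 51730/625 = 82.77 MPa, compressive.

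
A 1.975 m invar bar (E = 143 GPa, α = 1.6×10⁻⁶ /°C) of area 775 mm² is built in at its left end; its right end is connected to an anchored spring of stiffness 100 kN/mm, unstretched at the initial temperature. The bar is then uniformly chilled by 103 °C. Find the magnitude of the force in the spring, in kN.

The unrestrained thermal change is αΔT L = 1.6×10⁻⁶ × 103 × 1975 = 0.3255 mm.
With a force P in the spring, the elastic change of the bar is PL/(AE) and that of the spring is P/k; compatibility requires their sum to equal δ_free.
So P = δ_free / [L/(AE) + 1/k] = 0.3255 / [ 1975/(775×143×10³) + 1/(100×10³) ].
P = 0.3255 / 2.782×10⁻⁵ = 11700 N.

P ≈ 11.7 kN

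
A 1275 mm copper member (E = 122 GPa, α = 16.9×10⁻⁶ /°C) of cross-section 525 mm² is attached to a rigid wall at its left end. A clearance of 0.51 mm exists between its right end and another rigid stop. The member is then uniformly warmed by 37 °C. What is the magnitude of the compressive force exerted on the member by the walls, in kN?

P ≈ 14.4 kN

If the wall were absent the member would grow by αΔT L = 16.9×10⁻⁶ × 37 × 1275 = 0.7973 mm.
After closing the 0.51 mm clearance, 0.7973 − 0.51 = 0.2873 mm of expansion remains to be suppressed by the wall.
So σ = E(δ_free − g)/L = 122×10³ × 0.2873/1275 = 27.49 MPa.
P = σA = 27.49 × 525 = 14.43 kN.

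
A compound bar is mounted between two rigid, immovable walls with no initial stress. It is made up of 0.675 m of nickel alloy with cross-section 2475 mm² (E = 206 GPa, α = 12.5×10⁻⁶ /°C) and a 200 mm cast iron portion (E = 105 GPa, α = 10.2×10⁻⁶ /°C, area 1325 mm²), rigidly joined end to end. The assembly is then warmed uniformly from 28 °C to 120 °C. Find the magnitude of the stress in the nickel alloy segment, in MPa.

With the walls removed the bar would change length by δ_free = Σ αᵢΔT Lᵢ = 12.5×10⁻⁶×92×675 + 10.2×10⁻⁶×92×200 = 0.9639 mm.
The walls prevent any net length change, so an axial force P (same in every segment) develops. Compatibility: P · Σ Lᵢ/(AᵢEᵢ) = δ_free.
The series flexibility is Σ Lᵢ/(AᵢEᵢ) = 675/(2475×206×10³) + 200/(1325×105×10³) = 2.761×10⁻⁶ mm/N.
Hence P = δ_free / Σ(L/AE) = 0.9639/2.761×10⁻⁶ = 349.1 kN (compressive).
σ_{nickel alloy} = P / A = 349100 / 2475 = 141 MPa.

σ ≈ 141 MPa (compressive)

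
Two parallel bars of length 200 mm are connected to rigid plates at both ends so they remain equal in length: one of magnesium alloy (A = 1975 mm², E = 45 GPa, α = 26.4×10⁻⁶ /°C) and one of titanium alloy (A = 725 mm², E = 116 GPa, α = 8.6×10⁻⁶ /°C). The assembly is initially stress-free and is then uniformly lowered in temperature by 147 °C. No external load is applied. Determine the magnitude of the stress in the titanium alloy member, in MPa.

σ ≈ 156 MPa (compressive)

The magnesium alloy has the larger α, so on cooling it would change length more than the titanium alloy if both were free. The rigid plates force a common final length, so the magnesium alloy is put into tension and the titanium alloy into compression, with equal and opposite forces P (no external load).
Compatibility of the two members (thermal + elastic change equal): (α₁ − α₂)ΔT = P·[1/(A₁E₁) + 1/(A₂E₂)].
|α₁ − α₂|·ΔT = 17.8×10⁻⁶ × 147 = 0.002617.
1/(A₁E₁) + 1/(A₂E₂) = 1/(1975×45×10³) + 1/(725×116×10³) = 2.314×10⁻⁸ N⁻¹.
P = 0.002617 / 2.314×10⁻⁸ = 113100 N = 113.1 kN.
σ_{titanium alloy} = P/A₂ = 113100/725 = 156 MPa, compressive.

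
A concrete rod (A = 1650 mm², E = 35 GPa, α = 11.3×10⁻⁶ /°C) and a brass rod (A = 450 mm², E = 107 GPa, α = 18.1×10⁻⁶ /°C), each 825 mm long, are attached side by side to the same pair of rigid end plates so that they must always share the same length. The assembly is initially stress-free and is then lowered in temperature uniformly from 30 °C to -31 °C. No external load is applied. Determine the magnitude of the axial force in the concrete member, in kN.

Equilibrium of a rigid end plate with no external load gives equal and opposite internal forces ±P in the two members. Since α_{brass} > α_{concrete}, cooling drives the brass into tension and the concrete into compression.
Setting the final lengths equal and cancelling L: (α₁ − α₂)ΔT = P/(A₁E₁) + P/(A₂E₂).
|α₁ − α₂|·ΔT = 6.8×10⁻⁶ × 61 = 0.0004148.
1/(A₁E₁) + 1/(A₂E₂) = 1/(1650×35×10³) + 1/(450×107×10³) = 3.808×10⁻⁸ N⁻¹.
So P = 0.0004148 / 3.808×10⁻⁸ = 10.89 kN.

P ≈ 10.9 kN (compressive in the concrete)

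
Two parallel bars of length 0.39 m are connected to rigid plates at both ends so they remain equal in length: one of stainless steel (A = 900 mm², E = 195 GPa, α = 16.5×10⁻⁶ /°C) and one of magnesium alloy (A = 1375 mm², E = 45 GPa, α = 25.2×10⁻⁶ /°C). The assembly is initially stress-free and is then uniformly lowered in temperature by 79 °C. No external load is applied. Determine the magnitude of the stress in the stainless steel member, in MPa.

Both members must finish at the same length. With the larger α, the magnesium alloy tends to over-contract; the plates restrain it, putting the magnesium alloy in tension and the stainless steel in compression. With no external load the two internal forces are equal and opposite, magnitude P.
Equating the net (thermal + elastic) strains gives |α₁ − α₂|·ΔT = P·[1/(A₁E₁) + 1/(A₂E₂)].
|α₁ − α₂|·ΔT = 8.7×10⁻⁶ × 79 = 0.0006873.
1/(A₁E₁) + 1/(A₂E₂) = 1/(900×195×10³) + 1/(1375×45×10³) = 2.186×10⁻⁸ N⁻¹.
So P = 0.0006873 / 2.186×10⁻⁸ = 31.44 kN.
σ_{stainless steel} = P/A₁ = 31440/900 = 34.94 MPa, compressive.

σ ≈ 34.9 MPa (compressive)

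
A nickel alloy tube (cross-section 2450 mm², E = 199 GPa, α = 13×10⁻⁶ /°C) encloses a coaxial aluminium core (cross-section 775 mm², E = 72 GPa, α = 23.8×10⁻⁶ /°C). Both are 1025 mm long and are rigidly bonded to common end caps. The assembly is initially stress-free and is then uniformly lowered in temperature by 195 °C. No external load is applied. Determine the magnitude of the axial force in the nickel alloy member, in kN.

P ≈ 105 kN (compressive in the nickel alloy)

The aluminium has the larger α, so on cooling it would change length more than the nickel alloy if both were free. The rigid plates force a common final length, so the aluminium is put into tension and the nickel alloy into compression, with equal and opposite forces P (no external load).
Setting the final lengths equal and cancelling L: (α₁ − α₂)ΔT = P/(A₁E₁) + P/(A₂E₂).
|α₁ − α₂|·ΔT = 10.8×10⁻⁶ × 195 = 0.002106.
1/(A₁E₁) + 1/(A₂E₂) = 1/(2450×199×10³) + 1/(775×72×10³) = 1.997×10⁻⁸ N⁻¹.
So P = 0.002106 / 1.997×10⁻⁸ = 105.4 kN.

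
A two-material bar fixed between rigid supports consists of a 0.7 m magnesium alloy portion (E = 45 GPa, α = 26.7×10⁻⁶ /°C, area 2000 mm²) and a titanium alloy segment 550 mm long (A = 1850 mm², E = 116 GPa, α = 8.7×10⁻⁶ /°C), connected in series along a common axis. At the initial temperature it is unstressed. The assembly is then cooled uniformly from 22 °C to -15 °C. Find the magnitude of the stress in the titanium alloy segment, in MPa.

σ ≈ 45.4 MPa (tensile)

If the supports were absent, the total length change would be Σ αᵢΔT Lᵢ = 26.7×10⁻⁶×37×700 + 8.7×10⁻⁶×37×550 = 0.8686 mm.
The rigid supports impose zero overall length change; the single axial force P common to all segments must satisfy P Σ Lᵢ/(AᵢEᵢ) = δ_free.
Σ Lᵢ/(AᵢEᵢ) = 700/(2000×45×10³) + 550/(1850×116×10³) = 1.034×10⁻⁵ mm/N.
So P = 0.8686 / 1.034×10⁻⁵ = 84 kN, tensile.
σ_{titanium alloy} = P / A = 84000 / 1850 = 45.4 MPa.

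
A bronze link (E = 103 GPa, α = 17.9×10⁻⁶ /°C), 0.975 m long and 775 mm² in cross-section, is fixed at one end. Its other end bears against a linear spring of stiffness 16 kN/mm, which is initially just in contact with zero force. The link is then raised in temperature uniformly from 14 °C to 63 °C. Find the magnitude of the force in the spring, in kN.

P ≈ 11.4 kN

Free thermal expansion: δ_free = αΔT L = 17.9×10⁻⁶ × 49 × 975 = 0.8552 mm.
With a force P in the spring, the elastic change of the link is PL/(AE) and that of the spring is P/k; compatibility requires their sum to equal δ_free.
So P = δ_free / [L/(AE) + 1/k] = 0.8552 / [ 975/(775×103×10³) + 1/(16×10³) ].
P = 0.8552 / 7.471×10⁻⁵ = 11450 N.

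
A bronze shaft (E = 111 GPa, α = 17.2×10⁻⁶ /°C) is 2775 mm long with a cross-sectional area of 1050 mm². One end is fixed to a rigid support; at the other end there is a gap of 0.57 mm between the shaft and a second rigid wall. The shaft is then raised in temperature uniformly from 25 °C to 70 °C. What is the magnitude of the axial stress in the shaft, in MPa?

σ ≈ 63.1 MPa (compressive)

Free thermal elongation = αΔT L = 17.2×10⁻⁶ × 45 × 2775 = 2.148 mm.
The gap closes (δ_free > 0.57 mm) and the wall then resists a further 2.148 − 0.57 = 1.578 mm of expansion.
That suppressed elongation corresponds to σ = E·Δ/L = 111×10³ × 1.578/2775 = 63.11 MPa.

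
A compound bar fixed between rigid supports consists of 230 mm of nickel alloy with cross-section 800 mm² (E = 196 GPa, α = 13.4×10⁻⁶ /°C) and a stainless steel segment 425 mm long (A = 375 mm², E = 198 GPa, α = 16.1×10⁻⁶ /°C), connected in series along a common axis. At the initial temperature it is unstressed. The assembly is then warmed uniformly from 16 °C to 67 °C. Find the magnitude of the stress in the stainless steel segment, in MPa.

With the walls removed the bar would change length by δ_free = Σ αᵢΔT Lᵢ = 13.4×10⁻⁶×51×230 + 16.1×10⁻⁶×51×425 = 0.5061 mm.
The walls prevent any net length change, so an axial force P (same in every segment) develops. Compatibility: P · Σ Lᵢ/(AᵢEᵢ) = δ_free.
Σ Lᵢ/(AᵢEᵢ) = 230/(800×196×10³) + 425/(375×198×10³) = 7.191×10⁻⁶ mm/N.
P = 0.5061 / 7.191×10⁻⁶ = 70390 N = 70.39 kN, compressive.
σ_{stainless steel} = P / A = 70390 / 375 = 187.7 MPa.

σ ≈ 188 MPa (compressive)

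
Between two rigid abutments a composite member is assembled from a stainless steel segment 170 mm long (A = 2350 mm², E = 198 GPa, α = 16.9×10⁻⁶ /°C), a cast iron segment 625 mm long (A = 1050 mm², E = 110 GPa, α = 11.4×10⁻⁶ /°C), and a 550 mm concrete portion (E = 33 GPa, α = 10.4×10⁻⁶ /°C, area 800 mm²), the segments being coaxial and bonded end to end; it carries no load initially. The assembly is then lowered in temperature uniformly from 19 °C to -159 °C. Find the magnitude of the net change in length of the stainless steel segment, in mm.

With the walls removed the bar would change length by δ_free = Σ αᵢΔT Lᵢ = 16.9×10⁻⁶×178×170 + 11.4×10⁻⁶×178×625 + 10.4×10⁻⁶×178×550 = 2.798 mm.
The walls prevent any net length change, so an axial force P (same in every segment) develops. Compatibility: P · Σ Lᵢ/(AᵢEᵢ) = δ_free.
The series flexibility is Σ Lᵢ/(AᵢEᵢ) = 170/(2350×198×10³) + 625/(1050×110×10³) + 550/(800×33×10³) = 2.661×10⁻⁵ mm/N.
Hence P = δ_free / Σ(L/AE) = 2.798/2.661×10⁻⁵ = 105.1 kN (tensile).
For the stainless steel segment, free thermal change = 16.9×10⁻⁶×178×170 = 0.5114 mm and elastic change from P = 105100×170/(2350×198×10³) = 0.03841 mm; these oppose, so the net change is 0.473 mm (segment shortens).

|ΔL| ≈ 0.473 mm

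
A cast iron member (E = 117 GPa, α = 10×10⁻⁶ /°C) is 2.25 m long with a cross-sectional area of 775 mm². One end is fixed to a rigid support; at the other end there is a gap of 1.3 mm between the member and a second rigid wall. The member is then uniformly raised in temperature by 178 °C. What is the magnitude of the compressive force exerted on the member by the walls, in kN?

If the wall were absent the member would grow by αΔT L = 10×10⁻⁶ × 178 × 2250 = 4.005 mm.
This exceeds the 1.3 mm gap, so the wall pushes back. The portion of expansion that must be recovered elastically is δ_free − gap = 4.005 − 1.3 = 2.705 mm.
That suppressed elongation corresponds to σ = E·Δ/L = 117×10³ × 2.705/2250 = 140.7 MPa.
Force on the wall = σA = 140.7 × 775 mm² = 109 kN.

P ≈ 109 kN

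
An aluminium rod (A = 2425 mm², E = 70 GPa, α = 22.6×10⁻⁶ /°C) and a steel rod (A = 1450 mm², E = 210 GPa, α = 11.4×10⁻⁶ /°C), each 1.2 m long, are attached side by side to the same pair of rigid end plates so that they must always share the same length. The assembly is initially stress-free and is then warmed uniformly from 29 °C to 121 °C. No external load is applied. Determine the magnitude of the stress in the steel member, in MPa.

σ ≈ 77.5 MPa (tensile)

Equilibrium of a rigid end plate with no external load gives equal and opposite internal forces ±P in the two members. Since α_{aluminium} > α_{steel}, heating drives the aluminium into compression and the steel into tension.
Equating the net (thermal + elastic) strains gives |α₁ − α₂|·ΔT = P·[1/(A₁E₁) + 1/(A₂E₂)].
|α₁ − α₂|·ΔT = 11.2×10⁻⁶ × 92 = 0.00103.
1/(A₁E₁) + 1/(A₂E₂) = 1/(2425×70×10³) + 1/(1450×210×10³) = 9.175×10⁻⁹ N⁻¹.
P = 0.00103 / 9.175×10⁻⁹ = 112300 N = 112.3 kN.
σ_{steel} = P/A₂ = 112300/1450 = 77.45 MPa, tensile.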